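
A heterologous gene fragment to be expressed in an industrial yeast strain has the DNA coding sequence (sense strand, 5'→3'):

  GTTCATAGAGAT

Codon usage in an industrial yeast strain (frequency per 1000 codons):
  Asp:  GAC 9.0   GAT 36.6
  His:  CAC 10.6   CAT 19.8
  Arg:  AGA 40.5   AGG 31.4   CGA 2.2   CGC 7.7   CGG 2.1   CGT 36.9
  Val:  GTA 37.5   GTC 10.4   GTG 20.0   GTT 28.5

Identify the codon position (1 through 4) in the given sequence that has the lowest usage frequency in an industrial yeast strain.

2

Codon 1 GTT (Val): 28.5 per 1000.
Codon 2 CAT (His): 19.8 per 1000.
Codon 3 AGA (Arg): 40.5 per 1000.
Codon 4 GAT (Asp): 36.6 per 1000.
Lowest frequency is 19.8 at codon 2.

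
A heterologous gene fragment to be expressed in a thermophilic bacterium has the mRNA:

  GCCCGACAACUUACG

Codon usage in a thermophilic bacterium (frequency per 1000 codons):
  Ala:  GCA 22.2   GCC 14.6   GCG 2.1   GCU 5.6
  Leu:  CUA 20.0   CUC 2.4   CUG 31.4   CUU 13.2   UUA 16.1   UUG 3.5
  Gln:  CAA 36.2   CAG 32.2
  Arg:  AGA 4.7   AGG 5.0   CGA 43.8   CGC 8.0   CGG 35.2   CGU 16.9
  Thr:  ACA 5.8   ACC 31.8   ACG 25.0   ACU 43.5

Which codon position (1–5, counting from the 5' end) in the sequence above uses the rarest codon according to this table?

4

Codon 1 GCC (Ala): 14.6 per 1000.
Codon 2 CGA (Arg): 43.8 per 1000.
Codon 3 CAA (Gln): 36.2 per 1000.
Codon 4 CUU (Leu): 13.2 per 1000.
Codon 5 ACG (Thr): 25.0 per 1000.
Lowest frequency is 13.2 at codon 4.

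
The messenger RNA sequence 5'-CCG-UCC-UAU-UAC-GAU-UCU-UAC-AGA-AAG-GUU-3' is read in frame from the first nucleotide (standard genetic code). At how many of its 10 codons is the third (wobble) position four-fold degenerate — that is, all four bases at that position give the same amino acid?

4

Codon 1 CCG (Pro): third position 4-fold.
Codon 2 UCC (Ser): third position 4-fold.
Codon 3 UAU (Tyr): third position 2-fold.
Codon 4 UAC (Tyr): third position 2-fold.
Codon 5 GAU (Asp): third position 2-fold.
Codon 6 UCU (Ser): third position 4-fold.
Codon 7 UAC (Tyr): third position 2-fold.
Codon 8 AGA (Arg): third position 2-fold.
Codon 9 AAG (Lys): third position 2-fold.
Codon 10 GUU (Val): third position 4-fold.
Four-fold degenerate third positions: 4.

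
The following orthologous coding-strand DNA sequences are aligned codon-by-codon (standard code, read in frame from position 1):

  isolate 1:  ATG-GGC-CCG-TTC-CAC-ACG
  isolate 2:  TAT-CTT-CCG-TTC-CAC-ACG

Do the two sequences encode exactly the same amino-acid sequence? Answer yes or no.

no

Codon 1: ATG Met / TAT Tyr — nonsynonymous.
Codon 2: GGC Gly / CTT Leu — nonsynonymous.
Codon 3: CCG Pro / CCG Pro — identical.
Codon 4: TTC Phe / TTC Phe — identical.
Codon 5: CAC His / CAC His — identical.
Codon 6: ACG Thr / ACG Thr — identical.
Nonsynonymous differences: 2 → different protein.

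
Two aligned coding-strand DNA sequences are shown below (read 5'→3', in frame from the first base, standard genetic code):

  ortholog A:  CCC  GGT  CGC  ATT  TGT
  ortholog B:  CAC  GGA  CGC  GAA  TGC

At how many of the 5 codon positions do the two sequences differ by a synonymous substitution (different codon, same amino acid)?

2

Codon 1: CCC Pro / CAC His — nonsynonymous.
Codon 2: GGT Gly / GGA Gly — synonymous.
Codon 3: CGC Arg / CGC Arg — identical.
Codon 4: ATT Ile / GAA Glu — nonsynonymous.
Codon 5: TGT Cys / TGC Cys — synonymous.
Synonymous differences: 2.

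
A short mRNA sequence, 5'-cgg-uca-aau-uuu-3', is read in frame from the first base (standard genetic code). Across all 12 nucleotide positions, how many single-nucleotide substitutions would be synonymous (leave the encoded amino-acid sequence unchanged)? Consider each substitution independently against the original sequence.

Codon 1 (CGG, Arg): 4 synonymous substitutions.
Codon 2 (UCA, Ser): 3 synonymous substitutions.
Codon 3 (AAU, Asn): 1 synonymous substitution.
Codon 4 (UUU, Phe): 1 synonymous substitution.
Total: 4 + 3 + 1 + 1 = 9.

9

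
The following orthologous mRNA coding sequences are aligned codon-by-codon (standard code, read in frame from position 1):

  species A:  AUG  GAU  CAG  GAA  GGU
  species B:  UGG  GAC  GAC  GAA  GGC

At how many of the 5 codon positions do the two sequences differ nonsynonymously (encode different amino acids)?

Codon 1: AUG Met / UGG Trp — nonsynonymous.
Codon 2: GAU Asp / GAC Asp — synonymous.
Codon 3: CAG Gln / GAC Asp — nonsynonymous.
Codon 4: GAA Glu / GAA Glu — identical.
Codon 5: GGU Gly / GGC Gly — synonymous.
Nonsynonymous differences: 2.

2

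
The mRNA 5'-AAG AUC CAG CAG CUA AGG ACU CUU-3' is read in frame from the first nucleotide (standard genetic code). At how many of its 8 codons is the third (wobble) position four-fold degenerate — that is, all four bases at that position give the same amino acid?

3

Codon 1 AAG (Lys): third position 2-fold.
Codon 2 AUC (Ile): third position 3-fold.
Codon 3 CAG (Gln): third position 2-fold.
Codon 4 CAG (Gln): third position 2-fold.
Codon 5 CUA (Leu): third position 4-fold.
Codon 6 AGG (Arg): third position 2-fold.
Codon 7 ACU (Thr): third position 4-fold.
Codon 8 CUU (Leu): third position 4-fold.
Four-fold degenerate third positions: 3.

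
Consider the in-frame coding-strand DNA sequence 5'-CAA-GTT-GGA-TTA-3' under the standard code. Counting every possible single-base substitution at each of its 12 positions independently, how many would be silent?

9

Codon 1 (CAA, Gln): 1 synonymous substitution.
Codon 2 (GTT, Val): 3 synonymous substitutions.
Codon 3 (GGA, Gly): 3 synonymous substitutions.
Codon 4 (TTA, Leu): 2 synonymous substitutions.
Total: 1 + 3 + 3 + 2 = 9.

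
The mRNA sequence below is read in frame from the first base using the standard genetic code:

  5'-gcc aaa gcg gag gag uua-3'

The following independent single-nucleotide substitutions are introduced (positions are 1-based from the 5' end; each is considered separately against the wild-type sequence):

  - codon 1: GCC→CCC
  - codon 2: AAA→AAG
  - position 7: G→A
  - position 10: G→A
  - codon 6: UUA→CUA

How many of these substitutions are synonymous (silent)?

2

Codon 1: GCC (Ala) → CCC (Pro) — missense.
Codon 2: AAA (Lys) → AAG (Lys) — synonymous.
Codon 3: GCG (Ala) → ACG (Thr) — missense.
Codon 4: GAG (Glu) → AAG (Lys) — missense.
Codon 6: UUA (Leu) → CUA (Leu) — synonymous.
Synonymous: 2 of 5.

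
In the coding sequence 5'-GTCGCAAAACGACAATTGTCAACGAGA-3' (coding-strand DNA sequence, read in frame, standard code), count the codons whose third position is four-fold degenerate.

Codon 1 GTC (Val): third position 4-fold.
Codon 2 GCA (Ala): third position 4-fold.
Codon 3 AAA (Lys): third position 2-fold.
Codon 4 CGA (Arg): third position 4-fold.
Codon 5 CAA (Gln): third position 2-fold.
Codon 6 TTG (Leu): third position 2-fold.
Codon 7 TCA (Ser): third position 4-fold.
Codon 8 ACG (Thr): third position 4-fold.
Codon 9 AGA (Arg): third position 2-fold.
Four-fold degenerate third positions: 5.

5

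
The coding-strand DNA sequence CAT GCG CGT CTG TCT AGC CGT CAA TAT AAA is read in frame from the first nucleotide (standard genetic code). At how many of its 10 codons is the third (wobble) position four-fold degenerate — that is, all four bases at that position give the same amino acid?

Codon 1 CAT (His): third position 2-fold.
Codon 2 GCG (Ala): third position 4-fold.
Codon 3 CGT (Arg): third position 4-fold.
Codon 4 CTG (Leu): third position 4-fold.
Codon 5 TCT (Ser): third position 4-fold.
Codon 6 AGC (Ser): third position 2-fold.
Codon 7 CGT (Arg): third position 4-fold.
Codon 8 CAA (Gln): third position 2-fold.
Codon 9 TAT (Tyr): third position 2-fold.
Codon 10 AAA (Lys): third position 2-fold.
Four-fold degenerate third positions: 5.

5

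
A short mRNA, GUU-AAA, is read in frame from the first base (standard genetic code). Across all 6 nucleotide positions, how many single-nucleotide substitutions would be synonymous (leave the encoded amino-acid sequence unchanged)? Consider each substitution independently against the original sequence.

4

Codon 1 (GUU, Val): 3 synonymous substitutions.
Codon 2 (AAA, Lys): 1 synonymous substitution.
Total: 3 + 1 = 4.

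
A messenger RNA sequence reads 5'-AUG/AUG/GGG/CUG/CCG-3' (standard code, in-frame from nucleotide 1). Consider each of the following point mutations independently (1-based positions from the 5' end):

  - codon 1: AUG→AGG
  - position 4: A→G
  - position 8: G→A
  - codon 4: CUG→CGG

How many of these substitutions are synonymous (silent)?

Codon 1: AUG (Met) → AGG (Arg) — missense.
Codon 2: AUG (Met) → GUG (Val) — missense.
Codon 3: GGG (Gly) → GAG (Glu) — missense.
Codon 4: CUG (Leu) → CGG (Arg) — missense.
Synonymous: 0 of 4.

0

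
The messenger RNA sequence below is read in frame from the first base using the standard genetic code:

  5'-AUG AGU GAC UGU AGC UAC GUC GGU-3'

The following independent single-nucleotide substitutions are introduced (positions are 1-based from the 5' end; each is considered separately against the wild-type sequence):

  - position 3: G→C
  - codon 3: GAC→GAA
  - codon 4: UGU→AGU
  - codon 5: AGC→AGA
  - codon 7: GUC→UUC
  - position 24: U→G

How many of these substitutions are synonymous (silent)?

Codon 1: AUG (Met) → AUC (Ile) — missense.
Codon 3: GAC (Asp) → GAA (Glu) — missense.
Codon 4: UGU (Cys) → AGU (Ser) — missense.
Codon 5: AGC (Ser) → AGA (Arg) — missense.
Codon 7: GUC (Val) → UUC (Phe) — missense.
Codon 8: GGU (Gly) → GGG (Gly) — synonymous.
Synonymous: 1 of 6.

1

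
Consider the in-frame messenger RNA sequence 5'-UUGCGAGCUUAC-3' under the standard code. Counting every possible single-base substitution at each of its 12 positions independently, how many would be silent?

10

Codon 1 (UUG, Leu): 2 synonymous substitutions.
Codon 2 (CGA, Arg): 4 synonymous substitutions.
Codon 3 (GCU, Ala): 3 synonymous substitutions.
Codon 4 (UAC, Tyr): 1 synonymous substitution.
Total: 2 + 4 + 3 + 1 = 10.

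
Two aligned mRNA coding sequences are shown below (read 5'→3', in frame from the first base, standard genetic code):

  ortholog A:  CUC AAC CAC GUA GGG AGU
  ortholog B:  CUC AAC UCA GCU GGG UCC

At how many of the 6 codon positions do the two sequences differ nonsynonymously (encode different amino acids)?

2

Codon 1: CUC Leu / CUC Leu — identical.
Codon 2: AAC Asn / AAC Asn — identical.
Codon 3: CAC His / UCA Ser — nonsynonymous.
Codon 4: GUA Val / GCU Ala — nonsynonymous.
Codon 5: GGG Gly / GGG Gly — identical.
Codon 6: AGU Ser / UCC Ser — synonymous.
Nonsynonymous differences: 2.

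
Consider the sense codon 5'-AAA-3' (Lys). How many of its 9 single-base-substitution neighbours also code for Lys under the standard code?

1

Position 1: none → 0 synonymous.
Position 2: none → 0 synonymous.
Position 3: AAG → 1 synonymous.
Total: 0 + 0 + 1 = 1.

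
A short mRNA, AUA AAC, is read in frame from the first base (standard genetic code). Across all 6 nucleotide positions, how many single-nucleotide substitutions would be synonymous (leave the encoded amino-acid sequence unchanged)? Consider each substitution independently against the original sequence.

3

Codon 1 (AUA, Ile): 2 synonymous substitutions.
Codon 2 (AAC, Asn): 1 synonymous substitution.
Total: 2 + 1 = 3.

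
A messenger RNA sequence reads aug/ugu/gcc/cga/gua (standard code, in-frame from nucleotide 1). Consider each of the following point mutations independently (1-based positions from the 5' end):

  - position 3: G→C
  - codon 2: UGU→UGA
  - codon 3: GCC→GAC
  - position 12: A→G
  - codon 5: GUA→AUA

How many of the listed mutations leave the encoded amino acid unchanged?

Codon 1: AUG (Met) → AUC (Ile) — missense.
Codon 2: UGU (Cys) → UGA (Stop) — nonsense.
Codon 3: GCC (Ala) → GAC (Asp) — missense.
Codon 4: CGA (Arg) → CGG (Arg) — synonymous.
Codon 5: GUA (Val) → AUA (Ile) — missense.
Synonymous: 1 of 5.

1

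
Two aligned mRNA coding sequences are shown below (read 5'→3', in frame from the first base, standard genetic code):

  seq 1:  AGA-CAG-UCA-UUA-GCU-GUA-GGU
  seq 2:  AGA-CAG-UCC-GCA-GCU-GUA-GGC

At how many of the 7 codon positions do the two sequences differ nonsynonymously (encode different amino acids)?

1

Codon 1: AGA Arg / AGA Arg — identical.
Codon 2: CAG Gln / CAG Gln — identical.
Codon 3: UCA Ser / UCC Ser — synonymous.
Codon 4: UUA Leu / GCA Ala — nonsynonymous.
Codon 5: GCU Ala / GCU Ala — identical.
Codon 6: GUA Val / GUA Val — identical.
Codon 7: GGU Gly / GGC Gly — synonymous.
Nonsynonymous differences: 1.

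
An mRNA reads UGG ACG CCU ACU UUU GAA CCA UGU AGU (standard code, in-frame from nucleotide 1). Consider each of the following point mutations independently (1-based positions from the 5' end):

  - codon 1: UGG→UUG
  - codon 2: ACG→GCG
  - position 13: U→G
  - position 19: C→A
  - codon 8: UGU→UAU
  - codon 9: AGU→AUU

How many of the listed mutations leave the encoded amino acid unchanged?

0

Codon 1: UGG (Trp) → UUG (Leu) — missense.
Codon 2: ACG (Thr) → GCG (Ala) — missense.
Codon 5: UUU (Phe) → GUU (Val) — missense.
Codon 7: CCA (Pro) → ACA (Thr) — missense.
Codon 8: UGU (Cys) → UAU (Tyr) — missense.
Codon 9: AGU (Ser) → AUU (Ile) — missense.
Synonymous: 0 of 6.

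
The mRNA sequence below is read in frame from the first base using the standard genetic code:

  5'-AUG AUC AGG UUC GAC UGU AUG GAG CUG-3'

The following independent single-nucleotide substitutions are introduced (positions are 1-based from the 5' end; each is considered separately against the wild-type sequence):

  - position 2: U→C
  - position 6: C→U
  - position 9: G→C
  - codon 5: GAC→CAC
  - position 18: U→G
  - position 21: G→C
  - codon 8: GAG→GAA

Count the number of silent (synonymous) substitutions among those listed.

Codon 1: AUG (Met) → ACG (Thr) — missense.
Codon 2: AUC (Ile) → AUU (Ile) — synonymous.
Codon 3: AGG (Arg) → AGC (Ser) — missense.
Codon 5: GAC (Asp) → CAC (His) — missense.
Codon 6: UGU (Cys) → UGG (Trp) — missense.
Codon 7: AUG (Met) → AUC (Ile) — missense.
Codon 8: GAG (Glu) → GAA (Glu) — synonymous.
Synonymous: 2 of 7.

2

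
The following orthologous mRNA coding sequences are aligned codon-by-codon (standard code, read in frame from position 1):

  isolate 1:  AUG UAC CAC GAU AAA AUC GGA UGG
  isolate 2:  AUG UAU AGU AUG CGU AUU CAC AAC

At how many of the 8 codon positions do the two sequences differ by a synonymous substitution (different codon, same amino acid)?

2

Codon 1: AUG Met / AUG Met — identical.
Codon 2: UAC Tyr / UAU Tyr — synonymous.
Codon 3: CAC His / AGU Ser — nonsynonymous.
Codon 4: GAU Asp / AUG Met — nonsynonymous.
Codon 5: AAA Lys / CGU Arg — nonsynonymous.
Codon 6: AUC Ile / AUU Ile — synonymous.
Codon 7: GGA Gly / CAC His — nonsynonymous.
Codon 8: UGG Trp / AAC Asn — nonsynonymous.
Synonymous differences: 2.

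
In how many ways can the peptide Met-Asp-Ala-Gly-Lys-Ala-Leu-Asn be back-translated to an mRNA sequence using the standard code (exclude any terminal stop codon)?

Met: 1 codon.
Asp: 2 codons.
Ala: 4 codons.
Gly: 4 codons.
Lys: 2 codons.
Ala: 4 codons.
Leu: 6 codons.
Asn: 2 codons.
1 × 2 × 4 × 4 × 2 × 4 × 6 × 2 = 3072.

3072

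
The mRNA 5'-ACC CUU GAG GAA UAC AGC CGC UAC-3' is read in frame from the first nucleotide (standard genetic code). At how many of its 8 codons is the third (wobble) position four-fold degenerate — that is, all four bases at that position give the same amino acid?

Codon 1 ACC (Thr): third position 4-fold.
Codon 2 CUU (Leu): third position 4-fold.
Codon 3 GAG (Glu): third position 2-fold.
Codon 4 GAA (Glu): third position 2-fold.
Codon 5 UAC (Tyr): third position 2-fold.
Codon 6 AGC (Ser): third position 2-fold.
Codon 7 CGC (Arg): third position 4-fold.
Codon 8 UAC (Tyr): third position 2-fold.
Four-fold degenerate third positions: 3.

3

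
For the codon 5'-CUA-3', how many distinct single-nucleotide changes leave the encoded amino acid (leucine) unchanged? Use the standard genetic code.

4

Position 1: UUA → 1 synonymous.
Position 2: none → 0 synonymous.
Position 3: CUU, CUC, CUG → 3 synonymous.
Total: 1 + 0 + 3 = 4.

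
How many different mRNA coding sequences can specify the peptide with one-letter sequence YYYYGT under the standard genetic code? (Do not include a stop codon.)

Tyr: 2 codons.
Tyr: 2 codons.
Tyr: 2 codons.
Tyr: 2 codons.
Gly: 4 codons.
Thr: 4 codons.
2 × 2 × 2 × 2 × 4 × 4 = 256.

256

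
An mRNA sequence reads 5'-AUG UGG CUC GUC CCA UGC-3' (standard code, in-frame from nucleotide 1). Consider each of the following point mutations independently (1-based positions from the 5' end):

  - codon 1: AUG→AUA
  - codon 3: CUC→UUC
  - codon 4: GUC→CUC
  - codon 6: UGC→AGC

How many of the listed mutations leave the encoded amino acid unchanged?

Codon 1: AUG (Met) → AUA (Ile) — missense.
Codon 3: CUC (Leu) → UUC (Phe) — missense.
Codon 4: GUC (Val) → CUC (Leu) — missense.
Codon 6: UGC (Cys) → AGC (Ser) — missense.
Synonymous: 0 of 4.

0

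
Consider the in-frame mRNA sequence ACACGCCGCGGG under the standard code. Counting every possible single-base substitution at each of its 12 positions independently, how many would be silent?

12

Codon 1 (ACA, Thr): 3 synonymous substitutions.
Codon 2 (CGC, Arg): 3 synonymous substitutions.
Codon 3 (CGC, Arg): 3 synonymous substitutions.
Codon 4 (GGG, Gly): 3 synonymous substitutions.
Total: 3 + 3 + 3 + 3 = 12.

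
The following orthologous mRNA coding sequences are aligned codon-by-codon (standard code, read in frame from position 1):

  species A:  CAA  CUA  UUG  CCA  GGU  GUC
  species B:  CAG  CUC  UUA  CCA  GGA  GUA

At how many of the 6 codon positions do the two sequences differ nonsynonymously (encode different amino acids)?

Codon 1: CAA Gln / CAG Gln — synonymous.
Codon 2: CUA Leu / CUC Leu — synonymous.
Codon 3: UUG Leu / UUA Leu — synonymous.
Codon 4: CCA Pro / CCA Pro — identical.
Codon 5: GGU Gly / GGA Gly — synonymous.
Codon 6: GUC Val / GUA Val — synonymous.
Nonsynonymous differences: 0.

0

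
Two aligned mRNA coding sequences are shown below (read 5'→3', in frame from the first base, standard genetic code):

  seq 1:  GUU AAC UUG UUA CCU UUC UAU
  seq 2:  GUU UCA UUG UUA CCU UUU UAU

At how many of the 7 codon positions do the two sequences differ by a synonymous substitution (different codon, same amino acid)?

1

Codon 1: GUU Val / GUU Val — identical.
Codon 2: AAC Asn / UCA Ser — nonsynonymous.
Codon 3: UUG Leu / UUG Leu — identical.
Codon 4: UUA Leu / UUA Leu — identical.
Codon 5: CCU Pro / CCU Pro — identical.
Codon 6: UUC Phe / UUU Phe — synonymous.
Codon 7: UAU Tyr / UAU Tyr — identical.
Synonymous differences: 1.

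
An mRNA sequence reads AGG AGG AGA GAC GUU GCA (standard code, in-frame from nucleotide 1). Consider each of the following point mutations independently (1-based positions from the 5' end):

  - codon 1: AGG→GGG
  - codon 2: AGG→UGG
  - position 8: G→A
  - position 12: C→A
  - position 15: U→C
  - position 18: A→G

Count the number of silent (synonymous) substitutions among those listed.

Codon 1: AGG (Arg) → GGG (Gly) — missense.
Codon 2: AGG (Arg) → UGG (Trp) — missense.
Codon 3: AGA (Arg) → AAA (Lys) — missense.
Codon 4: GAC (Asp) → GAA (Glu) — missense.
Codon 5: GUU (Val) → GUC (Val) — synonymous.
Codon 6: GCA (Ala) → GCG (Ala) — synonymous.
Synonymous: 2 of 6.

2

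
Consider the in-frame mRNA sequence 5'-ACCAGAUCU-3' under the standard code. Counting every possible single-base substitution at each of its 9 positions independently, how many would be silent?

8

Codon 1 (ACC, Thr): 3 synonymous substitutions.
Codon 2 (AGA, Arg): 2 synonymous substitutions.
Codon 3 (UCU, Ser): 3 synonymous substitutions.
Total: 3 + 2 + 3 = 8.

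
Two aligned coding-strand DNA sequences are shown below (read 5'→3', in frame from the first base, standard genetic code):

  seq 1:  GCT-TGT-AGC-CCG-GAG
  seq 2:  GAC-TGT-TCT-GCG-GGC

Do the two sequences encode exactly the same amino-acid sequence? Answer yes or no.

Codon 1: GCT Ala / GAC Asp — nonsynonymous.
Codon 2: TGT Cys / TGT Cys — identical.
Codon 3: AGC Ser / TCT Ser — synonymous.
Codon 4: CCG Pro / GCG Ala — nonsynonymous.
Codon 5: GAG Glu / GGC Gly — nonsynonymous.
Nonsynonymous differences: 3 → different protein.

no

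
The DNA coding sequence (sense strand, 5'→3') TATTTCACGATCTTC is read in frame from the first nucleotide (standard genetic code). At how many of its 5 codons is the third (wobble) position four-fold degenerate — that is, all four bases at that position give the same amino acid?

1

Codon 1 TAT (Tyr): third position 2-fold.
Codon 2 TTC (Phe): third position 2-fold.
Codon 3 ACG (Thr): third position 4-fold.
Codon 4 ATC (Ile): third position 3-fold.
Codon 5 TTC (Phe): third position 2-fold.
Four-fold degenerate third positions: 1.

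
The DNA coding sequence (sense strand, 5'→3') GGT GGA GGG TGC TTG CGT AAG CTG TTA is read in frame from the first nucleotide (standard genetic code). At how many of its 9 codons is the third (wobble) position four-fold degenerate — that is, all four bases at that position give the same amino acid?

Codon 1 GGT (Gly): third position 4-fold.
Codon 2 GGA (Gly): third position 4-fold.
Codon 3 GGG (Gly): third position 4-fold.
Codon 4 TGC (Cys): third position 2-fold.
Codon 5 TTG (Leu): third position 2-fold.
Codon 6 CGT (Arg): third position 4-fold.
Codon 7 AAG (Lys): third position 2-fold.
Codon 8 CTG (Leu): third position 4-fold.
Codon 9 TTA (Leu): third position 2-fold.
Four-fold degenerate third positions: 5.

5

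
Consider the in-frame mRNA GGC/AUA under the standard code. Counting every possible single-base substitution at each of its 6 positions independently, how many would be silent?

5

Codon 1 (GGC, Gly): 3 synonymous substitutions.
Codon 2 (AUA, Ile): 2 synonymous substitutions.
Total: 3 + 2 = 5.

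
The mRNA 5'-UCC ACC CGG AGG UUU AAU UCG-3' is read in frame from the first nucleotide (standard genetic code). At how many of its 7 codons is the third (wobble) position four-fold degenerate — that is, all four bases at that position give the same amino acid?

Codon 1 UCC (Ser): third position 4-fold.
Codon 2 ACC (Thr): third position 4-fold.
Codon 3 CGG (Arg): third position 4-fold.
Codon 4 AGG (Arg): third position 2-fold.
Codon 5 UUU (Phe): third position 2-fold.
Codon 6 AAU (Asn): third position 2-fold.
Codon 7 UCG (Ser): third position 4-fold.
Four-fold degenerate third positions: 4.

4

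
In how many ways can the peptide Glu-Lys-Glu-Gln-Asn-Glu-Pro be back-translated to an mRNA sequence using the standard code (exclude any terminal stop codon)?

Glu: 2 codons.
Lys: 2 codons.
Glu: 2 codons.
Gln: 2 codons.
Asn: 2 codons.
Glu: 2 codons.
Pro: 4 codons.
2 × 2 × 2 × 2 × 2 × 2 × 4 = 256.

256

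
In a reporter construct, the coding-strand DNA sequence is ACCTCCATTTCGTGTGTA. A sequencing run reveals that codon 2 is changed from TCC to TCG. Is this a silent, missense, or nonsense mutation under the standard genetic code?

silent

Position 6 falls in codon 2: TCC → Ser.
After the substitution the codon is TCG → Ser.
Both encode Ser, so the change is synonymous.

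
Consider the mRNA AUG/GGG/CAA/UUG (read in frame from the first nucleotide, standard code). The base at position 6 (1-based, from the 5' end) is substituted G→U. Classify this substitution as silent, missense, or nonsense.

Position 6 falls in codon 2: GGG → Gly.
After the substitution the codon is GGU → Gly.
Both encode Gly, so the change is synonymous.

silent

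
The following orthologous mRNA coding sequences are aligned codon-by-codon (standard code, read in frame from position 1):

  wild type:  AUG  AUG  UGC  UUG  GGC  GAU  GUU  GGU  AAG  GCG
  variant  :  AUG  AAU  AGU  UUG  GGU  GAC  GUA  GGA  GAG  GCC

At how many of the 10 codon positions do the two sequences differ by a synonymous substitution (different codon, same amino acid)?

5

Codon 1: AUG Met / AUG Met — identical.
Codon 2: AUG Met / AAU Asn — nonsynonymous.
Codon 3: UGC Cys / AGU Ser — nonsynonymous.
Codon 4: UUG Leu / UUG Leu — identical.
Codon 5: GGC Gly / GGU Gly — synonymous.
Codon 6: GAU Asp / GAC Asp — synonymous.
Codon 7: GUU Val / GUA Val — synonymous.
Codon 8: GGU Gly / GGA Gly — synonymous.
Codon 9: AAG Lys / GAG Glu — nonsynonymous.
Codon 10: GCG Ala / GCC Ala — synonymous.
Synonymous differences: 5.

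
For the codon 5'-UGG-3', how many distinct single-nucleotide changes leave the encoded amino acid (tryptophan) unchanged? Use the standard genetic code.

0

Position 1: none → 0 synonymous.
Position 2: none → 0 synonymous.
Position 3: none → 0 synonymous.
Total: 0 + 0 + 0 = 0.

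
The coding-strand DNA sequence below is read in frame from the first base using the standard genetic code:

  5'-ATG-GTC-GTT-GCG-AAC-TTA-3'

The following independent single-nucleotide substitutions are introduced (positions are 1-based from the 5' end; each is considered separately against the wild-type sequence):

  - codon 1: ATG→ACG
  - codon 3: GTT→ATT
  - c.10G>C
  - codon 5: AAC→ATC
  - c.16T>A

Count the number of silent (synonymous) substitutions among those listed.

0

Codon 1: ATG (Met) → ACG (Thr) — missense.
Codon 3: GTT (Val) → ATT (Ile) — missense.
Codon 4: GCG (Ala) → CCG (Pro) — missense.
Codon 5: AAC (Asn) → ATC (Ile) — missense.
Codon 6: TTA (Leu) → ATA (Ile) — missense.
Synonymous: 0 of 5.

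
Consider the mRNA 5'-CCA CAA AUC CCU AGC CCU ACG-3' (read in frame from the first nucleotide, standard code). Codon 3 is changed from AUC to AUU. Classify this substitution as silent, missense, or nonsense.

Position 9 falls in codon 3: AUC → Ile.
After the substitution the codon is AUU → Ile.
Both encode Ile, so the change is synonymous.

silent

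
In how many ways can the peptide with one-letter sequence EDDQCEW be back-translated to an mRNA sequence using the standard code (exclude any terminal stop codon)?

Glu: 2 codons.
Asp: 2 codons.
Asp: 2 codons.
Gln: 2 codons.
Cys: 2 codons.
Glu: 2 codons.
Trp: 1 codon.
2 × 2 × 2 × 2 × 2 × 2 × 1 = 64.

64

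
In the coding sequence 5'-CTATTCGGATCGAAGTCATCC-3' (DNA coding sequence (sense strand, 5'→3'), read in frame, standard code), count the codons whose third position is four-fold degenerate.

5

Codon 1 CTA (Leu): third position 4-fold.
Codon 2 TTC (Phe): third position 2-fold.
Codon 3 GGA (Gly): third position 4-fold.
Codon 4 TCG (Ser): third position 4-fold.
Codon 5 AAG (Lys): third position 2-fold.
Codon 6 TCA (Ser): third position 4-fold.
Codon 7 TCC (Ser): third position 4-fold.
Four-fold degenerate third positions: 5.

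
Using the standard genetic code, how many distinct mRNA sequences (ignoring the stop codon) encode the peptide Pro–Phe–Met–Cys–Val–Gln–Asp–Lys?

512

Pro: 4 codons.
Phe: 2 codons.
Met: 1 codon.
Cys: 2 codons.
Val: 4 codons.
Gln: 2 codons.
Asp: 2 codons.
Lys: 2 codons.
4 × 2 × 1 × 2 × 4 × 2 × 2 × 2 = 512.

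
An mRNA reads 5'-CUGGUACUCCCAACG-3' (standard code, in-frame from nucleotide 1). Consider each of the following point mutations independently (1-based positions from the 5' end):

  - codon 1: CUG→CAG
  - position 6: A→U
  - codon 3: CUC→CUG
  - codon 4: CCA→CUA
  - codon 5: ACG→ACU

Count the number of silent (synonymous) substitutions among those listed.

Codon 1: CUG (Leu) → CAG (Gln) — missense.
Codon 2: GUA (Val) → GUU (Val) — synonymous.
Codon 3: CUC (Leu) → CUG (Leu) — synonymous.
Codon 4: CCA (Pro) → CUA (Leu) — missense.
Codon 5: ACG (Thr) → ACU (Thr) — synonymous.
Synonymous: 3 of 5.

3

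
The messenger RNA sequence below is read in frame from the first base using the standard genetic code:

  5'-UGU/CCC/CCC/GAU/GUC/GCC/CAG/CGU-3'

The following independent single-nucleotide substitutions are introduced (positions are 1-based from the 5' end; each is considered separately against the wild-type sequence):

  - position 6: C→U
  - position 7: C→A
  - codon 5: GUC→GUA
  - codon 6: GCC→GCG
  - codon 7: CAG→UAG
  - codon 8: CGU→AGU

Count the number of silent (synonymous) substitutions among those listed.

Codon 2: CCC (Pro) → CCU (Pro) — synonymous.
Codon 3: CCC (Pro) → ACC (Thr) — missense.
Codon 5: GUC (Val) → GUA (Val) — synonymous.
Codon 6: GCC (Ala) → GCG (Ala) — synonymous.
Codon 7: CAG (Gln) → UAG (Stop) — nonsense.
Codon 8: CGU (Arg) → AGU (Ser) — missense.
Synonymous: 3 of 6.

3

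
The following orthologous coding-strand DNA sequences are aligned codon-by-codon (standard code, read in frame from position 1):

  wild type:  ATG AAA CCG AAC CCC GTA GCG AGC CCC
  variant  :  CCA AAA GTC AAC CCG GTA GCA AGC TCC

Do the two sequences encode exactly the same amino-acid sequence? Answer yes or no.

no

Codon 1: ATG Met / CCA Pro — nonsynonymous.
Codon 2: AAA Lys / AAA Lys — identical.
Codon 3: CCG Pro / GTC Val — nonsynonymous.
Codon 4: AAC Asn / AAC Asn — identical.
Codon 5: CCC Pro / CCG Pro — synonymous.
Codon 6: GTA Val / GTA Val — identical.
Codon 7: GCG Ala / GCA Ala — synonymous.
Codon 8: AGC Ser / AGC Ser — identical.
Codon 9: CCC Pro / TCC Ser — nonsynonymous.
Nonsynonymous differences: 3 → different protein.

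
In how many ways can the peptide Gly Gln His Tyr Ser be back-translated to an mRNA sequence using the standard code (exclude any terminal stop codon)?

Gly: 4 codons.
Gln: 2 codons.
His: 2 codons.
Tyr: 2 codons.
Ser: 6 codons.
4 × 2 × 2 × 2 × 6 = 192.

192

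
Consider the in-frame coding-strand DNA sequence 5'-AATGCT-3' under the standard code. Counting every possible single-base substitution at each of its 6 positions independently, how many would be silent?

4

Codon 1 (AAT, Asn): 1 synonymous substitution.
Codon 2 (GCT, Ala): 3 synonymous substitutions.
Total: 1 + 3 = 4.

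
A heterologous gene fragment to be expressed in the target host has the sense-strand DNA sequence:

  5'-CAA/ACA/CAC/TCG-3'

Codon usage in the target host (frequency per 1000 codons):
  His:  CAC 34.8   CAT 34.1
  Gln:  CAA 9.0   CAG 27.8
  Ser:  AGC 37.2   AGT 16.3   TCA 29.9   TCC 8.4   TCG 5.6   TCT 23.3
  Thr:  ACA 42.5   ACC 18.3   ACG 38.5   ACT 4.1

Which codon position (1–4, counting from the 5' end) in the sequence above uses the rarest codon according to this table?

Codon 1 CAA (Gln): 9.0 per 1000.
Codon 2 ACA (Thr): 42.5 per 1000.
Codon 3 CAC (His): 34.8 per 1000.
Codon 4 TCG (Ser): 5.6 per 1000.
Lowest frequency is 5.6 at codon 4.

4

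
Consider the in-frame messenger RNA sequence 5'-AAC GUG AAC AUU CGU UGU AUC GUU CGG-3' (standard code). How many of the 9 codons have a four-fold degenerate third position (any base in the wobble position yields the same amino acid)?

Codon 1 AAC (Asn): third position 2-fold.
Codon 2 GUG (Val): third position 4-fold.
Codon 3 AAC (Asn): third position 2-fold.
Codon 4 AUU (Ile): third position 3-fold.
Codon 5 CGU (Arg): third position 4-fold.
Codon 6 UGU (Cys): third position 2-fold.
Codon 7 AUC (Ile): third position 3-fold.
Codon 8 GUU (Val): third position 4-fold.
Codon 9 CGG (Arg): third position 4-fold.
Four-fold degenerate third positions: 4.

4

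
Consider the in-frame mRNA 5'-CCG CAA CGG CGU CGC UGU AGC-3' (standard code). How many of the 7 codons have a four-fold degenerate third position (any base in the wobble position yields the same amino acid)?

Codon 1 CCG (Pro): third position 4-fold.
Codon 2 CAA (Gln): third position 2-fold.
Codon 3 CGG (Arg): third position 4-fold.
Codon 4 CGU (Arg): third position 4-fold.
Codon 5 CGC (Arg): third position 4-fold.
Codon 6 UGU (Cys): third position 2-fold.
Codon 7 AGC (Ser): third position 2-fold.
Four-fold degenerate third positions: 4.

4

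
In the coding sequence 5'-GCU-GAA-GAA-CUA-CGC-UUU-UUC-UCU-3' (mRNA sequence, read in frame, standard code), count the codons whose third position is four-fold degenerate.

4

Codon 1 GCU (Ala): third position 4-fold.
Codon 2 GAA (Glu): third position 2-fold.
Codon 3 GAA (Glu): third position 2-fold.
Codon 4 CUA (Leu): third position 4-fold.
Codon 5 CGC (Arg): third position 4-fold.
Codon 6 UUU (Phe): third position 2-fold.
Codon 7 UUC (Phe): third position 2-fold.
Codon 8 UCU (Ser): third position 4-fold.
Four-fold degenerate third positions: 4.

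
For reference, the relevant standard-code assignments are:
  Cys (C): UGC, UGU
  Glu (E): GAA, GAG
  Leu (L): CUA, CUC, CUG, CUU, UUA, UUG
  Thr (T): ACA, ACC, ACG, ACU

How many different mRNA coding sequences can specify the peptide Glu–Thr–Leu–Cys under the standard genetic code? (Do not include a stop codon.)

Glu: 2 codons.
Thr: 4 codons.
Leu: 6 codons.
Cys: 2 codons.
2 × 4 × 6 × 2 = 96.

96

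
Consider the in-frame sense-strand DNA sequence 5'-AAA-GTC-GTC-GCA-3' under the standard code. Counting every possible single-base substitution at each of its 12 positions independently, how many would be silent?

10

Codon 1 (AAA, Lys): 1 synonymous substitution.
Codon 2 (GTC, Val): 3 synonymous substitutions.
Codon 3 (GTC, Val): 3 synonymous substitutions.
Codon 4 (GCA, Ala): 3 synonymous substitutions.
Total: 1 + 3 + 3 + 3 = 10.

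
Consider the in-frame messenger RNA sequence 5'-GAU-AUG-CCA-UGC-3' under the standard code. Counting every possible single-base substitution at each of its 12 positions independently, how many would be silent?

5

Codon 1 (GAU, Asp): 1 synonymous substitution.
Codon 2 (AUG, Met): 0 synonymous substitutions.
Codon 3 (CCA, Pro): 3 synonymous substitutions.
Codon 4 (UGC, Cys): 1 synonymous substitution.
Total: 1 + 0 + 3 + 1 = 5.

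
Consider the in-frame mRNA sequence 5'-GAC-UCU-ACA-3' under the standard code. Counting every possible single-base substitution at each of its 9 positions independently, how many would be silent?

7

Codon 1 (GAC, Asp): 1 synonymous substitution.
Codon 2 (UCU, Ser): 3 synonymous substitutions.
Codon 3 (ACA, Thr): 3 synonymous substitutions.
Total: 1 + 3 + 3 = 7.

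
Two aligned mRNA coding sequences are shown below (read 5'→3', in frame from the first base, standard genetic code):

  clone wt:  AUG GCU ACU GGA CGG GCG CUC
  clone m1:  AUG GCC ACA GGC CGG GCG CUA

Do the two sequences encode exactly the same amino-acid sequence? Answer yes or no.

Codon 1: AUG Met / AUG Met — identical.
Codon 2: GCU Ala / GCC Ala — synonymous.
Codon 3: ACU Thr / ACA Thr — synonymous.
Codon 4: GGA Gly / GGC Gly — synonymous.
Codon 5: CGG Arg / CGG Arg — identical.
Codon 6: GCG Ala / GCG Ala — identical.
Codon 7: CUC Leu / CUA Leu — synonymous.
Nonsynonymous differences: 0 → same protein.

yes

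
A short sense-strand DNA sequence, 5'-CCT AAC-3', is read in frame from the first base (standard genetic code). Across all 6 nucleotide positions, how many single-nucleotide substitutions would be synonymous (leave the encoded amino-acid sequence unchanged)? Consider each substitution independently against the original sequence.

4

Codon 1 (CCT, Pro): 3 synonymous substitutions.
Codon 2 (AAC, Asn): 1 synonymous substitution.
Total: 3 + 1 = 4.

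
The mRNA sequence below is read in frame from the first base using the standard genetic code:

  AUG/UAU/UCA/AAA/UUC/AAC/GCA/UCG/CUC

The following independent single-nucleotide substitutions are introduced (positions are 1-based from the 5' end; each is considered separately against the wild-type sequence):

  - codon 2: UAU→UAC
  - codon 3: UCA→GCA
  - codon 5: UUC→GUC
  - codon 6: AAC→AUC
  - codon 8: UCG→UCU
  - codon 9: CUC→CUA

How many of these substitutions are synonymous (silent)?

3

Codon 2: UAU (Tyr) → UAC (Tyr) — synonymous.
Codon 3: UCA (Ser) → GCA (Ala) — missense.
Codon 5: UUC (Phe) → GUC (Val) — missense.
Codon 6: AAC (Asn) → AUC (Ile) — missense.
Codon 8: UCG (Ser) → UCU (Ser) — synonymous.
Codon 9: CUC (Leu) → CUA (Leu) — synonymous.
Synonymous: 3 of 6.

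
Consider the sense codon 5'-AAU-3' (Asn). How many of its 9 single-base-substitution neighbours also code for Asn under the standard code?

Position 1: none → 0 synonymous.
Position 2: none → 0 synonymous.
Position 3: AAC → 1 synonymous.
Total: 0 + 0 + 1 = 1.

1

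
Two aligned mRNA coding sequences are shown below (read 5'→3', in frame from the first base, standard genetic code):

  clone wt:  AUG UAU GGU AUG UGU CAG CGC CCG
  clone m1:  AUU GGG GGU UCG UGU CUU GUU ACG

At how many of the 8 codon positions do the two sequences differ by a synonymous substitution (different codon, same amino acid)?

0

Codon 1: AUG Met / AUU Ile — nonsynonymous.
Codon 2: UAU Tyr / GGG Gly — nonsynonymous.
Codon 3: GGU Gly / GGU Gly — identical.
Codon 4: AUG Met / UCG Ser — nonsynonymous.
Codon 5: UGU Cys / UGU Cys — identical.
Codon 6: CAG Gln / CUU Leu — nonsynonymous.
Codon 7: CGC Arg / GUU Val — nonsynonymous.
Codon 8: CCG Pro / ACG Thr — nonsynonymous.
Synonymous differences: 0.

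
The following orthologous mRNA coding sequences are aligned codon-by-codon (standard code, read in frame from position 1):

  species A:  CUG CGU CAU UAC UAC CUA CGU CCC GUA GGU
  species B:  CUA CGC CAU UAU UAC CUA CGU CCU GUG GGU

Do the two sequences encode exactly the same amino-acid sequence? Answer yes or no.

yes

Codon 1: CUG Leu / CUA Leu — synonymous.
Codon 2: CGU Arg / CGC Arg — synonymous.
Codon 3: CAU His / CAU His — identical.
Codon 4: UAC Tyr / UAU Tyr — synonymous.
Codon 5: UAC Tyr / UAC Tyr — identical.
Codon 6: CUA Leu / CUA Leu — identical.
Codon 7: CGU Arg / CGU Arg — identical.
Codon 8: CCC Pro / CCU Pro — synonymous.
Codon 9: GUA Val / GUG Val — synonymous.
Codon 10: GGU Gly / GGU Gly — identical.
Nonsynonymous differences: 0 → same protein.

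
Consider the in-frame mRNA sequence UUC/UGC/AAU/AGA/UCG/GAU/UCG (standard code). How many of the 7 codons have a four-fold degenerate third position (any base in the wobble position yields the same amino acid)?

Codon 1 UUC (Phe): third position 2-fold.
Codon 2 UGC (Cys): third position 2-fold.
Codon 3 AAU (Asn): third position 2-fold.
Codon 4 AGA (Arg): third position 2-fold.
Codon 5 UCG (Ser): third position 4-fold.
Codon 6 GAU (Asp): third position 2-fold.
Codon 7 UCG (Ser): third position 4-fold.
Four-fold degenerate third positions: 2.

2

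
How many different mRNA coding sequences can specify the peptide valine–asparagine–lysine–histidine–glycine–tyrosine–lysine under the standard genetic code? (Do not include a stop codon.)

Val: 4 codons.
Asn: 2 codons.
Lys: 2 codons.
His: 2 codons.
Gly: 4 codons.
Tyr: 2 codons.
Lys: 2 codons.
4 × 2 × 2 × 2 × 4 × 2 × 2 = 512.

512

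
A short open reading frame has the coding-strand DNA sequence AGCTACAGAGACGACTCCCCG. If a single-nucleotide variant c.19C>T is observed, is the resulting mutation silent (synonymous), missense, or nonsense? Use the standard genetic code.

Position 19 falls in codon 7: CCG → Pro.
After the substitution the codon is TCG → Ser.
Pro ≠ Ser, so this is a missense mutation.

missense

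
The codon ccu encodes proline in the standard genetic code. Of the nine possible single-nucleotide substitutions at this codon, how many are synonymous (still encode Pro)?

3

Position 1: none → 0 synonymous.
Position 2: none → 0 synonymous.
Position 3: CCC, CCA, CCG → 3 synonymous.
Total: 0 + 0 + 3 = 3.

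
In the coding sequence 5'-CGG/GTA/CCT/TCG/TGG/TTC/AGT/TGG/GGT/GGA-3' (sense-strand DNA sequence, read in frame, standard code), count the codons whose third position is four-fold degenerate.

Codon 1 CGG (Arg): third position 4-fold.
Codon 2 GTA (Val): third position 4-fold.
Codon 3 CCT (Pro): third position 4-fold.
Codon 4 TCG (Ser): third position 4-fold.
Codon 5 TGG (Trp): third position 1-fold.
Codon 6 TTC (Phe): third position 2-fold.
Codon 7 AGT (Ser): third position 2-fold.
Codon 8 TGG (Trp): third position 1-fold.
Codon 9 GGT (Gly): third position 4-fold.
Codon 10 GGA (Gly): third position 4-fold.
Four-fold degenerate third positions: 6.

6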